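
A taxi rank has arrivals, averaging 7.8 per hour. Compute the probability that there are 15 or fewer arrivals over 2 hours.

0.5069

Over the interval, μ = 7.8 × 2 = 15.6 (2 hours).
P(N ≤ 15) = Σ_{j=0}^{15} e^(−μ) μ^j/j! ≈ 0.5069.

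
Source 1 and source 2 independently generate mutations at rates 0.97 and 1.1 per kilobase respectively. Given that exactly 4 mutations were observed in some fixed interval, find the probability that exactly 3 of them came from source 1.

Given the total, each event is independently from source 1 with probability p = λ_1/(λ_1+λ_2) = 0.97/2.07 ≈ 0.4686.
So K ~ Binomial(4, 0.97/2.07): P(K = 3) = C(4,3) · (0.97/2.07)^3 · (1.1/2.07)^1 ≈ 0.2187.

0.2187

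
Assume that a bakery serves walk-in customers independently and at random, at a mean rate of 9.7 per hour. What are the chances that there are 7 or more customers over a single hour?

With mean μ = 9.7 per hour,
P(N ≥ 7) = 1 − P(N ≤ 6) = 1 − Σ_{j=0}^{6} e^(−μ) μ^j/j! ≈ 0.8498.

0.8498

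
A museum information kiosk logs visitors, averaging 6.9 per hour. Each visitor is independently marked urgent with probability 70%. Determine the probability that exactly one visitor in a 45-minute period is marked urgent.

Thinning: the visitors that are marked urgent themselves form a Poisson process with rate 0.7 × 6.9 = 4.83 per hour.
Over the interval, μ = 4.83 × 0.75 = 3.6225 (a 45-minute period = 0.75 hours).
P(N = 1) = e^(−3.6225) · 3.6225^1/1! ≈ 0.0968.

0.0968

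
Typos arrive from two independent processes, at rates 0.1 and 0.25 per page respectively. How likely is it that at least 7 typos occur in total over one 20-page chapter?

Independent Poisson processes superpose: combined rate λ = 0.1 + 0.25 = 0.35 per page.
Over the interval, μ = 0.35 × 20 = 7 (a 20-page chapter = 20 pages).
P(N ≥ 7) = 1 − P(N ≤ 6) ≈ 0.5503.

0.5503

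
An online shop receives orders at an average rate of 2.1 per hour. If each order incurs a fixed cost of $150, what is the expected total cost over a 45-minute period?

E[N] = 2.1 × 0.75 = 1.575 (a 45-minute period = 0.75 hours); E[cost] = 1.575 × $150 = $236.25.

$236.25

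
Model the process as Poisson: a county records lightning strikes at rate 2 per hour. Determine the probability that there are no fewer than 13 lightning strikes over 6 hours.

Over the interval, μ = 2 × 6 = 12 (6 hours).
P(N ≥ 13) = 1 − P(N ≤ 12) = 1 − Σ_{j=0}^{12} e^(−μ) μ^j/j! ≈ 0.4240.

0.4240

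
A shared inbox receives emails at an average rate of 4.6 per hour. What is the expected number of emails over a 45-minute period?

E[N] = λt = 4.6 × 0.75 = 3.45 (a 45-minute period = 0.75 hours).

3.45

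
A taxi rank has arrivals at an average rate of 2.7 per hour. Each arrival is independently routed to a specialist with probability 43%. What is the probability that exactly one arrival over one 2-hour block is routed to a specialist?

0.2277

Thinning: the arrivals that are routed to a specialist themselves form a Poisson process with rate 0.43 × 2.7 = 1.161 per hour.
Over the interval, μ = 1.161 × 2 = 2.322 (a 2-hour block = 2 hours).
P(N = 1) = e^(−2.322) · 2.322^1/1! ≈ 0.2277.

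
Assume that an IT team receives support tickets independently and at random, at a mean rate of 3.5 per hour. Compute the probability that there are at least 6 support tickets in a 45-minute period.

Over the interval, μ = 3.5 × 0.75 = 2.625 (a 45-minute period = 0.75 hours).
P(N ≥ 6) = 1 − P(N ≤ 5) = 1 − Σ_{j=0}^{5} e^(−μ) μ^j/j! ≈ 0.0509.

0.0509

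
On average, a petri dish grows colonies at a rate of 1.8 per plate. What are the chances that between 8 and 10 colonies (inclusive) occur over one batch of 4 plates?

Over the interval, μ = 1.8 × 4 = 7.2 (a batch of 4 plates = 4 plates).
P(8 ≤ N ≤ 10) = Σ_{j=8}^{10} e^(−7.2) · 7.2^j/j! ≈ 0.3177.

0.3177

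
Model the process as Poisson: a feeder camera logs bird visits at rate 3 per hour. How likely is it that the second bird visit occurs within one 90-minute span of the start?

0.9389

Over the interval, μ = 3 × 1.5 = 4.5 (a 90-minute span = 1.5 hours).
The second arrival falls in the interval iff at least 2 events occur there: P(S_2 ≤ t) = P(N ≥ 2) = 1 − P(N ≤ 1) ≈ 0.9389.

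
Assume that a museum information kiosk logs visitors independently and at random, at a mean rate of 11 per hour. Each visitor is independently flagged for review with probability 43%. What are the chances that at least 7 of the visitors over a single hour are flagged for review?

0.1995

Thinning: the visitors that are flagged for review themselves form a Poisson process with rate 0.43 × 11 = 4.73 per hour.
So μ = 4.73.
P(N ≥ 7) = 1 − P(N ≤ 6) ≈ 0.1995.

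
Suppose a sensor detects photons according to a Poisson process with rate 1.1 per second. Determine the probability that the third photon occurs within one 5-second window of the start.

0.9116

Over the interval, μ = 1.1 × 5 = 5.5 (a 5-second window = 5 seconds).
The third arrival falls in the interval iff at least 3 events occur there: P(S_3 ≤ t) = P(N ≥ 3) = 1 − P(N ≤ 2) ≈ 0.9116.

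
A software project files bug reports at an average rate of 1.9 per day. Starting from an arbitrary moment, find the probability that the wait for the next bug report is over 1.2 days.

The wait for the next event is exponential with rate λ = 1.9 per day.
P(T > 1.2) = e^(−λt) = e^(−1.9 × 1.2) = e^(−2.28) ≈ 0.1023.

0.1023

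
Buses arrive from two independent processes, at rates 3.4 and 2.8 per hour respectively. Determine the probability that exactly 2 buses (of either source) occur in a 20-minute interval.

Independent Poisson processes superpose: combined rate λ = 3.4 + 2.8 = 6.2 per hour.
Over the interval, μ = 6.2 × 1/3 ≈ 2.06667 (a 20-minute interval = 1/3 hours).
P(N = 2) = e^(−2.06667) · 2.06667^2/2! ≈ 0.2704.

0.2704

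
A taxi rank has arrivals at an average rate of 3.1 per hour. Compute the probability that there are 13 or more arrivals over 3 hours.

0.1471

Over the interval, μ = 3.1 × 3 = 9.3 (3 hours).
P(N ≥ 13) = 1 − P(N ≤ 12) = 1 − Σ_{j=0}^{12} e^(−μ) μ^j/j! ≈ 0.1471.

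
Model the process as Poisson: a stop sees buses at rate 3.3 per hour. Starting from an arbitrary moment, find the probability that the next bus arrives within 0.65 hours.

Inter-arrival times are exponential with rate λ = 3.3 per hour.
P(T ≤ 0.65) = 1 − e^(−λt) = 1 − e^(−3.3 × 0.65) = 1 − e^(−2.145) ≈ 0.8829.

0.8829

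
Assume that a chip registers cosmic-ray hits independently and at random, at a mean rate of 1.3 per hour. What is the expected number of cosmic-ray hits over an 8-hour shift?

10.4

E[N] = λt = 1.3 × 8 = 10.4 (an 8-hour shift = 8 hours).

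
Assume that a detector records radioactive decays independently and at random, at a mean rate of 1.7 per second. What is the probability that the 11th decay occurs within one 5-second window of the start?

Over the interval, μ = 1.7 × 5 = 8.5 (a 5-second window = 5 seconds).
The 11th arrival falls in the interval iff at least 11 events occur there: P(S_11 ≤ t) = P(N ≥ 11) = 1 − P(N ≤ 10) ≈ 0.2366.

0.2366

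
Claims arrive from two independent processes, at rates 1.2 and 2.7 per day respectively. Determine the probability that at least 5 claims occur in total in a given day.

Independent Poisson processes superpose: combined rate λ = 1.2 + 2.7 = 3.9 per day.
So μ = 3.9.
P(N ≥ 5) = 1 − P(N ≤ 4) ≈ 0.3516.

0.3516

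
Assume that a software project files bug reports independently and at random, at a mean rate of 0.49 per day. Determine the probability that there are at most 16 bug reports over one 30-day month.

Over the interval, μ = 0.49 × 30 = 14.7 (a 30-day month = 30 days).
P(N ≤ 16) = Σ_{j=0}^{16} e^(−μ) μ^j/j! ≈ 0.6926.

0.6926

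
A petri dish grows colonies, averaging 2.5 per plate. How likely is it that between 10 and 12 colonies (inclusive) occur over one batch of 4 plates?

Over the interval, μ = 2.5 × 4 = 10 (a batch of 4 plates = 4 plates).
P(10 ≤ N ≤ 12) = Σ_{j=10}^{12} e^(−10) · 10^j/j! ≈ 0.3336.

0.3336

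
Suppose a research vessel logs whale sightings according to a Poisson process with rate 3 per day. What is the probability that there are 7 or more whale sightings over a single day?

With mean μ = 3 per day,
P(N ≥ 7) = 1 − P(N ≤ 6) = 1 − Σ_{j=0}^{6} e^(−μ) μ^j/j! ≈ 0.0335.

0.0335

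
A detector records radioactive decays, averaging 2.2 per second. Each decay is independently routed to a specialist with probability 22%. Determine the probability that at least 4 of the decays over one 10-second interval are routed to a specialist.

Thinning: the decays that are routed to a specialist themselves form a Poisson process with rate 0.22 × 2.2 = 0.484 per second.
Over the interval, μ = 0.484 × 10 = 4.84 (a 10-second interval = 10 seconds).
P(N ≥ 4) = 1 − P(N ≤ 3) ≈ 0.7118.

0.7118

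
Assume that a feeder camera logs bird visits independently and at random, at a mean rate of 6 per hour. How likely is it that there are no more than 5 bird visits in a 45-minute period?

0.7029

Over the interval, μ = 6 × 0.75 = 4.5 (a 45-minute period = 0.75 hours).
P(N ≤ 5) = Σ_{j=0}^{5} e^(−μ) μ^j/j! ≈ 0.7029.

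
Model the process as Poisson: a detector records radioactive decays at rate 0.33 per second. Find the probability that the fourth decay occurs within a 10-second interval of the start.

0.4197

Over the interval, μ = 0.33 × 10 = 3.3 (a 10-second interval = 10 seconds).
The fourth arrival falls in the interval iff at least 4 events occur there: P(S_4 ≤ t) = P(N ≥ 4) = 1 − P(N ≤ 3) ≈ 0.4197.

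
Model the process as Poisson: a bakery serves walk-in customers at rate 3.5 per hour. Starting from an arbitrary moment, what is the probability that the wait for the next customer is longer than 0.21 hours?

The wait for the next event is exponential with rate λ = 3.5 per hour.
P(T > 0.21) = e^(−λt) = e^(−3.5 × 0.21) = e^(−0.735) ≈ 0.4795.

0.4795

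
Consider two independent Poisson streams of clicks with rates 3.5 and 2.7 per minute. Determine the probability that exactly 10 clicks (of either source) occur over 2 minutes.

Independent Poisson processes superpose: combined rate λ = 3.5 + 2.7 = 6.2 per minute.
Over the interval, μ = 6.2 × 2 = 12.4 (2 minutes).
P(N = 10) = e^(−12.4) · 12.4^10/10! ≈ 0.0975.

0.0975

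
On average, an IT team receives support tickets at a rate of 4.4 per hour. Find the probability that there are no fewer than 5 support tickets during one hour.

With mean μ = 4.4 per hour,
P(N ≥ 5) = 1 − P(N ≤ 4) = 1 − Σ_{j=0}^{4} e^(−μ) μ^j/j! ≈ 0.4488.

0.4488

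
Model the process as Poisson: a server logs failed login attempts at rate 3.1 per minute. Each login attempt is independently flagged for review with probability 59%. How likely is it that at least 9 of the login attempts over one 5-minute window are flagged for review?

0.5633

Thinning: the login attempts that are flagged for review themselves form a Poisson process with rate 0.59 × 3.1 = 1.829 per minute.
Over the interval, μ = 1.829 × 5 = 9.145 (a 5-minute window = 5 minutes).
P(N ≥ 9) = 1 − P(N ≤ 8) ≈ 0.5633.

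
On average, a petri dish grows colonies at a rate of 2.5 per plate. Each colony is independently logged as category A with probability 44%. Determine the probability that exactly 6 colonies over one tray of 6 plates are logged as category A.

0.1562

Thinning: the colonies that are logged as category A themselves form a Poisson process with rate 0.44 × 2.5 = 1.1 per plate.
Over the interval, μ = 1.1 × 6 = 6.6 (a tray of 6 plates = 6 plates).
P(N = 6) = e^(−6.6) · 6.6^6/6! ≈ 0.1562.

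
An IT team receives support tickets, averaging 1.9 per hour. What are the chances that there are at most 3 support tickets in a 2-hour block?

Over the interval, μ = 1.9 × 2 = 3.8 (a 2-hour block = 2 hours).
P(N ≤ 3) = Σ_{j=0}^{3} e^(−μ) μ^j/j! ≈ 0.4735.

0.4735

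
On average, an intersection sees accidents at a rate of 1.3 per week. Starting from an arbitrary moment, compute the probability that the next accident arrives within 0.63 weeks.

0.5591

Inter-arrival times are exponential with rate λ = 1.3 per week.
P(T ≤ 0.63) = 1 − e^(−λt) = 1 − e^(−1.3 × 0.63) = 1 − e^(−0.819) ≈ 0.5591.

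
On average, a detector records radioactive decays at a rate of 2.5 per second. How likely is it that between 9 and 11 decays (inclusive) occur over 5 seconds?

Over the interval, μ = 2.5 × 5 = 12.5 (5 seconds).
P(9 ≤ N ≤ 11) = Σ_{j=9}^{11} e^(−12.5) · 12.5^j/j! ≈ 0.2808.

0.2808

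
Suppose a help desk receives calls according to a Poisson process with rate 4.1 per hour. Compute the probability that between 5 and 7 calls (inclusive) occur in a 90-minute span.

0.4576

Over the interval, μ = 4.1 × 1.5 = 6.15 (a 90-minute span = 1.5 hours).
P(5 ≤ N ≤ 7) = Σ_{j=5}^{7} e^(−6.15) · 6.15^j/j! ≈ 0.4576.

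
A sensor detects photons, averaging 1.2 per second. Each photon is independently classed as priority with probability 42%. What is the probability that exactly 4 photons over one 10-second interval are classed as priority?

0.1740

Thinning: the photons that are classed as priority themselves form a Poisson process with rate 0.42 × 1.2 = 0.504 per second.
Over the interval, μ = 0.504 × 10 = 5.04 (a 10-second interval = 10 seconds).
P(N = 4) = e^(−5.04) · 5.04^4/4! ≈ 0.1740.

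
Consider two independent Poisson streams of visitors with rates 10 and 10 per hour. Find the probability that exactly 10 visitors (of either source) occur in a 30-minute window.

Independent Poisson processes superpose: combined rate λ = 10 + 10 = 20 per hour.
Over the interval, μ = 20 × 0.5 = 10 (a 30-minute window = 0.5 hours).
P(N = 10) = e^(−10) · 10^10/10! ≈ 0.1251.

0.1251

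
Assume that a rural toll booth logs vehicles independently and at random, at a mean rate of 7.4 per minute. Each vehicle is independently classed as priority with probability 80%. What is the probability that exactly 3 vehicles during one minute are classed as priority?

Thinning: the vehicles that are classed as priority themselves form a Poisson process with rate 0.8 × 7.4 = 5.92 per minute.
So μ = 5.92.
P(N = 3) = e^(−5.92) · 5.92^3/3! ≈ 0.0929.

0.0929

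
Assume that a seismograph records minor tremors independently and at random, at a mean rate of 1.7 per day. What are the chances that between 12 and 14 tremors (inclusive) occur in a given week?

0.3079

Over the interval, μ = 1.7 × 7 = 11.9 (a week = 7 days).
P(12 ≤ N ≤ 14) = Σ_{j=12}^{14} e^(−11.9) · 11.9^j/j! ≈ 0.3079.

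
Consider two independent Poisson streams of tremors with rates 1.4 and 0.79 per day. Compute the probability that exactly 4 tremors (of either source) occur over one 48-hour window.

Independent Poisson processes superpose: combined rate λ = 1.4 + 0.79 = 2.19 per day.
Over the interval, μ = 2.19 × 2 = 4.38 (a 48-hour window = 2 days).
P(N = 4) = e^(−4.38) · 4.38^4/4! ≈ 0.1921.

0.1921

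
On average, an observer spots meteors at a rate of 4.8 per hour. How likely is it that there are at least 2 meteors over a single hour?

With mean μ = 4.8 per hour,
P(N ≥ 2) = 1 − P(N ≤ 1) = 1 − Σ_{j=0}^{1} e^(−μ) μ^j/j! ≈ 0.9523.

0.9523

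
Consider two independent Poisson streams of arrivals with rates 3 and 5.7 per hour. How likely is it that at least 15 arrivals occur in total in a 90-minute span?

0.3300

Independent Poisson processes superpose: combined rate λ = 3 + 5.7 = 8.7 per hour.
Over the interval, μ = 8.7 × 1.5 = 13.05 (a 90-minute span = 1.5 hours).
P(N ≥ 15) = 1 − P(N ≤ 14) ≈ 0.3300.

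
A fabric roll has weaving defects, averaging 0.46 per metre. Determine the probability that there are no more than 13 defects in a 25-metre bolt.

Over the interval, μ = 0.46 × 25 = 11.5 (a 25-metre bolt = 25 metres).
P(N ≤ 13) = Σ_{j=0}^{13} e^(−μ) μ^j/j! ≈ 0.7330.

0.7330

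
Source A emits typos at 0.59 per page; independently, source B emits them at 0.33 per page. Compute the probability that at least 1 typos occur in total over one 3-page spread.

0.9367

Independent Poisson processes superpose: combined rate λ = 0.59 + 0.33 = 0.92 per page.
Over the interval, μ = 0.92 × 3 = 2.76 (a 3-page spread = 3 pages).
P(N ≥ 1) = 1 − P(N ≤ 0) ≈ 0.9367.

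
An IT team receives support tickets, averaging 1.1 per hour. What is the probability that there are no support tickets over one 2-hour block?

0.1108

Over the interval, μ = 1.1 × 2 = 2.2 (a 2-hour block = 2 hours).
P(N = 0) = e^(−μ) μ^0/0! = e^(−2.2) · 2.2^0/1 ≈ 0.1108.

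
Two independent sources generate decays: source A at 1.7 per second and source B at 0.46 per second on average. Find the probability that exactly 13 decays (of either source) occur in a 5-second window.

0.0891

Independent Poisson processes superpose: combined rate λ = 1.7 + 0.46 = 2.16 per second.
Over the interval, μ = 2.16 × 5 = 10.8 (a 5-second window = 5 seconds).
P(N = 13) = e^(−10.8) · 10.8^13/13! ≈ 0.0891.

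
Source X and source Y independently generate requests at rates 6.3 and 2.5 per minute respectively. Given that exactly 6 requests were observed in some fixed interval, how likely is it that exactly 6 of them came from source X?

Given the total, each event is independently from source X with probability p = λ_X/(λ_X+λ_Y) = 6.3/8.8 ≈ 0.7159.
So K ~ Binomial(6, 6.3/8.8): P(K = 6) = C(6,6) · (6.3/8.8)^6 · (2.5/8.8)^0 ≈ 0.1346.

0.1346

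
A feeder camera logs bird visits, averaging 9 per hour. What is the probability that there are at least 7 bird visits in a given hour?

With mean μ = 9 per hour,
P(N ≥ 7) = 1 − P(N ≤ 6) = 1 − Σ_{j=0}^{6} e^(−μ) μ^j/j! ≈ 0.7932.

0.7932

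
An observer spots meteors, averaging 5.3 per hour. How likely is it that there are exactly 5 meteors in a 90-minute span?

0.0933

Over the interval, μ = 5.3 × 1.5 = 7.95 (a 90-minute span = 1.5 hours).
P(N = 5) = e^(−μ) μ^5/5! = e^(−7.95) · 7.95^5/120 ≈ 0.0933.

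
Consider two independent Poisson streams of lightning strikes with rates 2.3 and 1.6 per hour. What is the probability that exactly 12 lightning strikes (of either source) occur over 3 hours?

0.1139

Independent Poisson processes superpose: combined rate λ = 2.3 + 1.6 = 3.9 per hour.
Over the interval, μ = 3.9 × 3 = 11.7 (3 hours).
P(N = 12) = e^(−11.7) · 11.7^12/12! ≈ 0.1139.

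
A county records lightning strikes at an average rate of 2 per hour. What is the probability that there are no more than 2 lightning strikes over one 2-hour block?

Over the interval, μ = 2 × 2 = 4 (a 2-hour block = 2 hours).
P(N ≤ 2) = Σ_{j=0}^{2} e^(−μ) μ^j/j! ≈ 0.2381.

0.2381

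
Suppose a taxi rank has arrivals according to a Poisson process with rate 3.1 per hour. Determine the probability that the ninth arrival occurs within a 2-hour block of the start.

Over the interval, μ = 3.1 × 2 = 6.2 (a 2-hour block = 2 hours).
The ninth arrival falls in the interval iff at least 9 events occur there: P(S_9 ≤ t) = P(N ≥ 9) = 1 − P(N ≤ 8) ≈ 0.1741.

0.1741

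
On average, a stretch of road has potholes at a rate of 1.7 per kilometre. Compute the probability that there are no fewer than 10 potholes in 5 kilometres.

Over the interval, μ = 1.7 × 5 = 8.5 (5 kilometres).
P(N ≥ 10) = 1 − P(N ≤ 9) = 1 − Σ_{j=0}^{9} e^(−μ) μ^j/j! ≈ 0.3470.

0.3470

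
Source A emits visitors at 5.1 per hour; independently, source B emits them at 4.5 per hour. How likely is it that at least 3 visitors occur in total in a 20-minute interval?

0.6201

Independent Poisson processes superpose: combined rate λ = 5.1 + 4.5 = 9.6 per hour.
Over the interval, μ = 9.6 × 1/3 = 3.2 (a 20-minute interval = 1/3 hours).
P(N ≥ 3) = 1 − P(N ≤ 2) ≈ 0.6201.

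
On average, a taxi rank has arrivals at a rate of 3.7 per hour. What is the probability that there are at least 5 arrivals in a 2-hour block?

Over the interval, μ = 3.7 × 2 = 7.4 (a 2-hour block = 2 hours).
P(N ≥ 5) = 1 − P(N ≤ 4) = 1 − Σ_{j=0}^{4} e^(−μ) μ^j/j! ≈ 0.8605.

0.8605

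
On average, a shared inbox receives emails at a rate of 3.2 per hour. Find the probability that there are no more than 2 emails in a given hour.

0.3799

With mean μ = 3.2 per hour,
P(N ≤ 2) = Σ_{j=0}^{2} e^(−μ) μ^j/j! ≈ 0.3799.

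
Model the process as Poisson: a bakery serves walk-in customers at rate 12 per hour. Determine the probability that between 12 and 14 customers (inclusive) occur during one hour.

With mean μ = 12 per hour,
P(12 ≤ N ≤ 14) = Σ_{j=12}^{14} e^(−12) · 12^j/j! ≈ 0.3104.

0.3104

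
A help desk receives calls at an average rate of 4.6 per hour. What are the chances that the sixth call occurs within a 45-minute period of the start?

Over the interval, μ = 4.6 × 0.75 = 3.45 (a 45-minute period = 0.75 hours).
The sixth arrival falls in the interval iff at least 6 events occur there: P(S_6 ≤ t) = P(N ≥ 6) = 1 − P(N ≤ 5) ≈ 0.1358.

0.1358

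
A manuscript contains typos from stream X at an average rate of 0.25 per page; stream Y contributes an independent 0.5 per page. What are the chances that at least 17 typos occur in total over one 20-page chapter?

Independent Poisson processes superpose: combined rate λ = 0.25 + 0.5 = 0.75 per page.
Over the interval, μ = 0.75 × 20 = 15 (a 20-page chapter = 20 pages).
P(N ≥ 17) = 1 − P(N ≤ 16) ≈ 0.3359.

0.3359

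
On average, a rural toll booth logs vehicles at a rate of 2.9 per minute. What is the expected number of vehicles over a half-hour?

87

E[N] = λt = 2.9 × 30 = 87 (a half-hour = 30 minutes).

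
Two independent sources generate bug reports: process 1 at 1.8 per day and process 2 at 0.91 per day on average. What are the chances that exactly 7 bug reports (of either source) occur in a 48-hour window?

0.1207

Independent Poisson processes superpose: combined rate λ = 1.8 + 0.91 = 2.71 per day.
Over the interval, μ = 2.71 × 2 = 5.42 (a 48-hour window = 2 days).
P(N = 7) = e^(−5.42) · 5.42^7/7! ≈ 0.1207.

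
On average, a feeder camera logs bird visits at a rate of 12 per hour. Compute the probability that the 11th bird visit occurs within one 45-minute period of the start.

0.2940

Over the interval, μ = 12 × 0.75 = 9 (a 45-minute period = 0.75 hours).
The 11th arrival falls in the interval iff at least 11 events occur there: P(S_11 ≤ t) = P(N ≥ 11) = 1 − P(N ≤ 10) ≈ 0.2940.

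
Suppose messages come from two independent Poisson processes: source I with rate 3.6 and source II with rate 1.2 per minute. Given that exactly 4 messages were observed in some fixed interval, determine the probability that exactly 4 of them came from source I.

0.3164

Given the total, each event is independently from source I with probability p = λ_I/(λ_I+λ_II) = 3.6/4.8 = 0.7500.
So K ~ Binomial(4, 3.6/4.8): P(K = 4) = C(4,4) · (3.6/4.8)^4 · (1.2/4.8)^0 ≈ 0.3164.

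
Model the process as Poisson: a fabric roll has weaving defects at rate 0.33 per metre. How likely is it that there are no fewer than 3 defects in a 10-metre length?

0.6406

Over the interval, μ = 0.33 × 10 = 3.3 (a 10-metre length = 10 metres).
P(N ≥ 3) = 1 − P(N ≤ 2) = 1 − Σ_{j=0}^{2} e^(−μ) μ^j/j! ≈ 0.6406.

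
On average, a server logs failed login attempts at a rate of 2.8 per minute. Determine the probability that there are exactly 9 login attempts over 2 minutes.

0.0552

Over the interval, μ = 2.8 × 2 = 5.6 (2 minutes).
P(N = 9) = e^(−μ) μ^9/9! = e^(−5.6) · 5.6^9/362880 ≈ 0.0552.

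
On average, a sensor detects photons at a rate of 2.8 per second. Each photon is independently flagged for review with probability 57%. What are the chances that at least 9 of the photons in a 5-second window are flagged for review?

0.4047

Thinning: the photons that are flagged for review themselves form a Poisson process with rate 0.57 × 2.8 = 1.596 per second.
Over the interval, μ = 1.596 × 5 = 7.98 (a 5-second window = 5 seconds).
P(N ≥ 9) = 1 − P(N ≤ 8) ≈ 0.4047.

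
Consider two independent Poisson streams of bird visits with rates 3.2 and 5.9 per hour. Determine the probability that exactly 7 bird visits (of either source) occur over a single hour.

0.1145

Independent Poisson processes superpose: combined rate λ = 3.2 + 5.9 = 9.1 per hour.
So μ = 9.1.
P(N = 7) = e^(−9.1) · 9.1^7/7! ≈ 0.1145.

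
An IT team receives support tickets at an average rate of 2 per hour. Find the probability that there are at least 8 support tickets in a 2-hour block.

Over the interval, μ = 2 × 2 = 4 (a 2-hour block = 2 hours).
P(N ≥ 8) = 1 − P(N ≤ 7) = 1 − Σ_{j=0}^{7} e^(−μ) μ^j/j! ≈ 0.0511.

0.0511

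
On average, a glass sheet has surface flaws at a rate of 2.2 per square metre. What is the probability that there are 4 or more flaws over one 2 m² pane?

0.6406

Over the interval, μ = 2.2 × 2 = 4.4 (a 2 m² pane = 2 square metres).
P(N ≥ 4) = 1 − P(N ≤ 3) = 1 − Σ_{j=0}^{3} e^(−μ) μ^j/j! ≈ 0.6406.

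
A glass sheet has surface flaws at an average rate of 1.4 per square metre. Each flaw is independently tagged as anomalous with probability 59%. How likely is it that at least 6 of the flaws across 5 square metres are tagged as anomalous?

0.2355

Thinning: the flaws that are tagged as anomalous themselves form a Poisson process with rate 0.59 × 1.4 = 0.826 per square metre.
Over the interval, μ = 0.826 × 5 = 4.13 (5 square metres).
P(N ≥ 6) = 1 − P(N ≤ 5) ≈ 0.2355.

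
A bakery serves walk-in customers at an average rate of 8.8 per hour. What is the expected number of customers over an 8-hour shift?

70.4

E[N] = λt = 8.8 × 8 = 70.4 (an 8-hour shift = 8 hours).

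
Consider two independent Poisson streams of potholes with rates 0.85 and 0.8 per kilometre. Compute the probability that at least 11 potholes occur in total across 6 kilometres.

Independent Poisson processes superpose: combined rate λ = 0.85 + 0.8 = 1.65 per kilometre.
Over the interval, μ = 1.65 × 6 = 9.9 (6 kilometres).
P(N ≥ 11) = 1 − P(N ≤ 10) ≈ 0.4045.

0.4045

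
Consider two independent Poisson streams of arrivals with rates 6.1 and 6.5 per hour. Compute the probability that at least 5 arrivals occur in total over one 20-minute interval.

Independent Poisson processes superpose: combined rate λ = 6.1 + 6.5 = 12.6 per hour.
Over the interval, μ = 12.6 × 1/3 = 4.2 (a 20-minute interval = 1/3 hours).
P(N ≥ 5) = 1 − P(N ≤ 4) ≈ 0.4102.

0.4102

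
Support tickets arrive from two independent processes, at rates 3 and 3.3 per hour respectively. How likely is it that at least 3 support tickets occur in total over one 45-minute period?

Independent Poisson processes superpose: combined rate λ = 3 + 3.3 = 6.3 per hour.
Over the interval, μ = 6.3 × 0.75 = 4.725 (a 45-minute period = 0.75 hours).
P(N ≥ 3) = 1 − P(N ≤ 2) ≈ 0.8502.

0.8502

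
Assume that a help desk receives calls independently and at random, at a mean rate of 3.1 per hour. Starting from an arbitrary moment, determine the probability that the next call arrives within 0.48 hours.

Inter-arrival times are exponential with rate λ = 3.1 per hour.
P(T ≤ 0.48) = 1 − e^(−λt) = 1 − e^(−3.1 × 0.48) = 1 − e^(−1.488) ≈ 0.7742.

0.7742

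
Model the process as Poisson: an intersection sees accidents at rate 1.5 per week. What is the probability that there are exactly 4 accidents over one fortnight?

0.1680

Over the interval, μ = 1.5 × 2 = 3 (a fortnight = 2 weeks).
P(N = 4) = e^(−μ) μ^4/4! = e^(−3) · 3^4/24 ≈ 0.1680.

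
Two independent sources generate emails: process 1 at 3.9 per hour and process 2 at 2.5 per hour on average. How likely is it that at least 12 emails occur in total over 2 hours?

0.6262

Independent Poisson processes superpose: combined rate λ = 3.9 + 2.5 = 6.4 per hour.
Over the interval, μ = 6.4 × 2 = 12.8 (2 hours).
P(N ≥ 12) = 1 − P(N ≤ 11) ≈ 0.6262.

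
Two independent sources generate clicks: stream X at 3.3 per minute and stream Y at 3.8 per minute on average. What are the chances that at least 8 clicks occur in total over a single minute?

Independent Poisson processes superpose: combined rate λ = 3.3 + 3.8 = 7.1 per minute.
So μ = 7.1.
P(N ≥ 8) = 1 − P(N ≤ 7) ≈ 0.4162.

0.4162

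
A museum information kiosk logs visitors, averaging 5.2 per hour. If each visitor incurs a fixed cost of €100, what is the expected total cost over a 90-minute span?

€780

E[N] = 5.2 × 1.5 = 7.8 (a 90-minute span = 1.5 hours); E[cost] = 7.8 × €100 = €780.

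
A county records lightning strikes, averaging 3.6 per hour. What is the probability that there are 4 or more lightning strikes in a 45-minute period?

Over the interval, μ = 3.6 × 0.75 = 2.7 (a 45-minute period = 0.75 hours).
P(N ≥ 4) = 1 − P(N ≤ 3) = 1 − Σ_{j=0}^{3} e^(−μ) μ^j/j! ≈ 0.2859.

0.2859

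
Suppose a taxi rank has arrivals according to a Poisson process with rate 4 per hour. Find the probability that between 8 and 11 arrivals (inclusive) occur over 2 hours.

0.4351

Over the interval, μ = 4 × 2 = 8 (2 hours).
P(8 ≤ N ≤ 11) = Σ_{j=8}^{11} e^(−8) · 8^j/j! ≈ 0.4351.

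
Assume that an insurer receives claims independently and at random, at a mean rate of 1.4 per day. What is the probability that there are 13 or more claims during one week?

0.1899

Over the interval, μ = 1.4 × 7 = 9.8 (a week = 7 days).
P(N ≥ 13) = 1 − P(N ≤ 12) = 1 − Σ_{j=0}^{12} e^(−μ) μ^j/j! ≈ 0.1899.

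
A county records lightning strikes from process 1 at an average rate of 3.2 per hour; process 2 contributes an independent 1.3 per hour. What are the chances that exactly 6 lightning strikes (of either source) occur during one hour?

Independent Poisson processes superpose: combined rate λ = 3.2 + 1.3 = 4.5 per hour.
So μ = 4.5.
P(N = 6) = e^(−4.5) · 4.5^6/6! ≈ 0.1281.

0.1281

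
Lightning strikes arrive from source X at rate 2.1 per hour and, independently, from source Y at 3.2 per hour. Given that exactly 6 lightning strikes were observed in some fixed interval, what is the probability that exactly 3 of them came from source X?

Given the total, each event is independently from source X with probability p = λ_X/(λ_X+λ_Y) = 2.1/5.3 ≈ 0.3962.
So K ~ Binomial(6, 2.1/5.3): P(K = 3) = C(6,3) · (2.1/5.3)^3 · (3.2/5.3)^3 ≈ 0.2738.

0.2738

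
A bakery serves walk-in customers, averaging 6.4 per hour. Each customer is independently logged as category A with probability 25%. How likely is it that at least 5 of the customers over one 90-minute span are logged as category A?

Thinning: the customers that are logged as category A themselves form a Poisson process with rate 0.25 × 6.4 = 1.6 per hour.
Over the interval, μ = 1.6 × 1.5 = 2.4 (a 90-minute span = 1.5 hours).
P(N ≥ 5) = 1 − P(N ≤ 4) ≈ 0.0959.

0.0959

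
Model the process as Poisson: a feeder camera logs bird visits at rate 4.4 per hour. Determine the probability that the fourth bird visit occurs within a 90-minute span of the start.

0.8948

Over the interval, μ = 4.4 × 1.5 = 6.6 (a 90-minute span = 1.5 hours).
The fourth arrival falls in the interval iff at least 4 events occur there: P(S_4 ≤ t) = P(N ≥ 4) = 1 − P(N ≤ 3) ≈ 0.8948.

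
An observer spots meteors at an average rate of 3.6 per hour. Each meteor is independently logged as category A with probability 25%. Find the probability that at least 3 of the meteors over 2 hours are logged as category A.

Thinning: the meteors that are logged as category A themselves form a Poisson process with rate 0.25 × 3.6 = 0.9 per hour.
Over the interval, μ = 0.9 × 2 = 1.8 (2 hours).
P(N ≥ 3) = 1 − P(N ≤ 2) ≈ 0.2694.

0.2694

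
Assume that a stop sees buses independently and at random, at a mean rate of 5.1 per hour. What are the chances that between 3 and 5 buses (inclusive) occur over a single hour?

With mean μ = 5.1 per hour,
P(3 ≤ N ≤ 5) = Σ_{j=3}^{5} e^(−5.1) · 5.1^j/j! ≈ 0.4819.

0.4819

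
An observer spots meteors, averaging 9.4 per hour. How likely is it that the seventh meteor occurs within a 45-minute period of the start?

Over the interval, μ = 9.4 × 0.75 = 7.05 (a 45-minute period = 0.75 hours).
The seventh arrival falls in the interval iff at least 7 events occur there: P(S_7 ≤ t) = P(N ≥ 7) = 1 − P(N ≤ 6) ≈ 0.5577.

0.5577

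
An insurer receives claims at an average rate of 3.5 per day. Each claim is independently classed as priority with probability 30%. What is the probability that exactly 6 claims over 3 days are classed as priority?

0.0581

Thinning: the claims that are classed as priority themselves form a Poisson process with rate 0.3 × 3.5 = 1.05 per day.
Over the interval, μ = 1.05 × 3 = 3.15 (3 days).
P(N = 6) = e^(−3.15) · 3.15^6/6! ≈ 0.0581.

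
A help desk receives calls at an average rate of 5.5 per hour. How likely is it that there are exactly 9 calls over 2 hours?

Over the interval, μ = 5.5 × 2 = 11 (2 hours).
P(N = 9) = e^(−μ) μ^9/9! = e^(−11) · 11^9/362880 ≈ 0.1085.

0.1085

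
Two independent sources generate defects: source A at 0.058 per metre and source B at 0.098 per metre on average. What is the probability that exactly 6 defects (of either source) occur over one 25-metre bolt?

0.0989

Independent Poisson processes superpose: combined rate λ = 0.058 + 0.098 = 0.156 per metre.
Over the interval, μ = 0.156 × 25 = 3.9 (a 25-metre bolt = 25 metres).
P(N = 6) = e^(−3.9) · 3.9^6/6! ≈ 0.0989.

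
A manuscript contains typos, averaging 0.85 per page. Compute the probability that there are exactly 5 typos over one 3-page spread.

Over the interval, μ = 0.85 × 3 = 2.55 (a 3-page spread = 3 pages).
P(N = 5) = e^(−μ) μ^5/5! = e^(−2.55) · 2.55^5/120 ≈ 0.0702.

0.0702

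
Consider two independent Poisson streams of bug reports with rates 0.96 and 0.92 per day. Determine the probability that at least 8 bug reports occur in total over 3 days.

Independent Poisson processes superpose: combined rate λ = 0.96 + 0.92 = 1.88 per day.
Over the interval, μ = 1.88 × 3 = 5.64 (3 days).
P(N ≥ 8) = 1 − P(N ≤ 7) ≈ 0.2081.

0.2081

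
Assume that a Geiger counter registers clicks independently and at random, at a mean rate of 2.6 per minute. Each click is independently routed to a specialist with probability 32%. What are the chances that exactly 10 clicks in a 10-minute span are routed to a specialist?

Thinning: the clicks that are routed to a specialist themselves form a Poisson process with rate 0.32 × 2.6 = 0.832 per minute.
Over the interval, μ = 0.832 × 10 = 8.32 (a 10-minute span = 10 minutes).
P(N = 10) = e^(−8.32) · 8.32^10/10! ≈ 0.1067.

0.1067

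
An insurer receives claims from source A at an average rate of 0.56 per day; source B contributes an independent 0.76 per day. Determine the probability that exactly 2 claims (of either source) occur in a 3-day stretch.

0.1495

Independent Poisson processes superpose: combined rate λ = 0.56 + 0.76 = 1.32 per day.
Over the interval, μ = 1.32 × 3 = 3.96 (a 3-day stretch = 3 days).
P(N = 2) = e^(−3.96) · 3.96^2/2! ≈ 0.1495.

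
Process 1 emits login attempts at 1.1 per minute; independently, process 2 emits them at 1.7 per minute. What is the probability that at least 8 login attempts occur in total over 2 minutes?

0.2030

Independent Poisson processes superpose: combined rate λ = 1.1 + 1.7 = 2.8 per minute.
Over the interval, μ = 2.8 × 2 = 5.6 (2 minutes).
P(N ≥ 8) = 1 − P(N ≤ 7) ≈ 0.2030.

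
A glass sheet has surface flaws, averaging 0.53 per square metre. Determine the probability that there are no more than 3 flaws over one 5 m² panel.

0.7251

Over the interval, μ = 0.53 × 5 = 2.65 (a 5 m² panel = 5 square metres).
P(N ≤ 3) = Σ_{j=0}^{3} e^(−μ) μ^j/j! ≈ 0.7251.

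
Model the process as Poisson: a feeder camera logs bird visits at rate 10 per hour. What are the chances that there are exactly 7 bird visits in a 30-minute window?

Over the interval, μ = 10 × 0.5 = 5 (a 30-minute window = 0.5 hours).
P(N = 7) = e^(−μ) μ^7/7! = e^(−5) · 5^7/5040 ≈ 0.1044.

0.1044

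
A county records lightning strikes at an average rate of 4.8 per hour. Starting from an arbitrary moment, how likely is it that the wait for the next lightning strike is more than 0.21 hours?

The wait for the next event is exponential with rate λ = 4.8 per hour.
P(T > 0.21) = e^(−λt) = e^(−4.8 × 0.21) = e^(−1.008) ≈ 0.3649.

0.3649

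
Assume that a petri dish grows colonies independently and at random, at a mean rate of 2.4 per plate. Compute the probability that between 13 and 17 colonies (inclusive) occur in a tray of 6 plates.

0.4772

Over the interval, μ = 2.4 × 6 = 14.4 (a tray of 6 plates = 6 plates).
P(13 ≤ N ≤ 17) = Σ_{j=13}^{17} e^(−14.4) · 14.4^j/j! ≈ 0.4772.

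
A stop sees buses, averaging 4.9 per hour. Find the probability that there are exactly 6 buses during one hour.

0.1432

With mean μ = 4.9 per hour,
P(N = 6) = e^(−μ) μ^6/6! = e^(−4.9) · 4.9^6/720 ≈ 0.1432.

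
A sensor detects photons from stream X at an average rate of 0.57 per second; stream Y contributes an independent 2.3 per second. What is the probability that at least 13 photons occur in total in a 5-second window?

Independent Poisson processes superpose: combined rate λ = 0.57 + 2.3 = 2.87 per second.
Over the interval, μ = 2.87 × 5 = 14.35 (a 5-second window = 5 seconds).
P(N ≥ 13) = 1 − P(N ≤ 12) ≈ 0.6751.

0.6751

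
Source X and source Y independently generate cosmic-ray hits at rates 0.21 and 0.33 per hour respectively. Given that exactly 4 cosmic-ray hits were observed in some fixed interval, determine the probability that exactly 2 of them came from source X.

Given the total, each event is independently from source X with probability p = λ_X/(λ_X+λ_Y) = 0.21/0.54 ≈ 0.3889.
So K ~ Binomial(4, 0.21/0.54): P(K = 2) = C(4,2) · (0.21/0.54)^2 · (0.33/0.54)^2 ≈ 0.3389.

0.3389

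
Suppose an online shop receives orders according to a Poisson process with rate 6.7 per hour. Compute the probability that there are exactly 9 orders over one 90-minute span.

Over the interval, μ = 6.7 × 1.5 = 10.05 (a 90-minute span = 1.5 hours).
P(N = 9) = e^(−μ) μ^9/9! = e^(−10.05) · 10.05^9/362880 ≈ 0.1245.

0.1245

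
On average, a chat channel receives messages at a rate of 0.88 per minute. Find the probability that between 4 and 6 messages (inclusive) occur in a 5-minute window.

Over the interval, μ = 0.88 × 5 = 4.4 (a 5-minute window = 5 minutes).
P(4 ≤ N ≤ 6) = Σ_{j=4}^{6} e^(−4.4) · 4.4^j/j! ≈ 0.4842.

0.4842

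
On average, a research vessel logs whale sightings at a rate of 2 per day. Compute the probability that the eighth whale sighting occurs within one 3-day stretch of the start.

Over the interval, μ = 2 × 3 = 6 (a 3-day stretch = 3 days).
The eighth arrival falls in the interval iff at least 8 events occur there: P(S_8 ≤ t) = P(N ≥ 8) = 1 − P(N ≤ 7) ≈ 0.2560.

0.2560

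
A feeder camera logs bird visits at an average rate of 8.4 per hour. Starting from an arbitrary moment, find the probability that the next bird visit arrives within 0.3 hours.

0.9195

Inter-arrival times are exponential with rate λ = 8.4 per hour.
P(T ≤ 0.3) = 1 − e^(−λt) = 1 − e^(−8.4 × 0.3) = 1 − e^(−2.52) ≈ 0.9195.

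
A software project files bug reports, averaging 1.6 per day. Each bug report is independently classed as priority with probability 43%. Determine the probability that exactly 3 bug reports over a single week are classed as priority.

0.1508

Thinning: the bug reports that are classed as priority themselves form a Poisson process with rate 0.43 × 1.6 = 0.688 per day.
Over the interval, μ = 0.688 × 7 = 4.816 (a week = 7 days).
P(N = 3) = e^(−4.816) · 4.816^3/3! ≈ 0.1508.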